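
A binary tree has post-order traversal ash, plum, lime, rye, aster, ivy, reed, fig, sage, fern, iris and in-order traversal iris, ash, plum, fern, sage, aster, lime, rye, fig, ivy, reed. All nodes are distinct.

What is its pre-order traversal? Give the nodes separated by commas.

The last element of post-order is the root; it splits in-order into left and right subtrees.
Root iris: left subtree has 0 nodes { }, right has 10 {ash, plum, fern, sage, aster, lime, rye, fig, ivy, reed}.
  Root fern: left subtree has 2 nodes {ash, plum}, right has 7 {sage, aster, lime, rye, fig, ivy, reed}.
    Root plum: left subtree has 1 node {ash}, right has 0 { }.
    Root sage: left subtree has 0 nodes { }, right has 6 {aster, lime, rye, fig, ivy, reed}.
      Root fig: left subtree has 3 nodes {aster, lime, rye}, right has 2 {ivy, reed}.
        Root aster: left subtree has 0 nodes { }, right has 2 {lime, rye}.
          Root rye: left subtree has 1 node {lime}, right has 0 { }.
        Root reed: left subtree has 1 node {ivy}, right has 0 { }.

iris, fern, plum, ash, sage, fig, aster, rye, lime, reed, ivy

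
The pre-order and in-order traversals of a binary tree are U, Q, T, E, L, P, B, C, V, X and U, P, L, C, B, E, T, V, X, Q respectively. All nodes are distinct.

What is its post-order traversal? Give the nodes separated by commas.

P, C, B, L, E, X, V, T, Q, U

The first element of pre-order is the root; it splits in-order into left and right subtrees.
Root U: left subtree has 0 nodes { }, right has 9 {P, L, C, B, E, T, V, X, Q}.
  Root Q: left subtree has 8 nodes {P, L, C, B, E, T, V, X}, right has 0 { }.
    Root T: left subtree has 5 nodes {P, L, C, B, E}, right has 2 {V, X}.
      Root E: left subtree has 4 nodes {P, L, C, B}, right has 0 { }.
        Root L: left subtree has 1 node {P}, right has 2 {C, B}.
          Root B: left subtree has 1 node {C}, right has 0 { }.
      Root V: left subtree has 0 nodes { }, right has 1 {X}.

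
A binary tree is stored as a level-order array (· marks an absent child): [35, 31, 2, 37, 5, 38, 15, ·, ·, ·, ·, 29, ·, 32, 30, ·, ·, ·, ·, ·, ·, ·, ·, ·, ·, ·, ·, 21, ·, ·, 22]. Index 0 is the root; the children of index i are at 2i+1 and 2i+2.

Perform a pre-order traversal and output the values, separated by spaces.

35 31 37 5 2 38 29 15 32 21 30 22

Pre-order visits the node, then its left subtree, then its right subtree.
Visit 35.
At 35: go left to 31.
  Visit 31.
  At 31: go left to 37.
    37 is a leaf — visit 37.
  At 31: go right to 5.
    5 is a leaf — visit 5.
At 35: go right to 2.
  Visit 2.
  At 2: go left to 38.
    Visit 38.
    At 38: go left to 29.
      29 is a leaf — visit 29.
    At 38: no right child.
  At 2: go right to 15.
    Visit 15.
    At 15: go left to 32.
      Visit 32.
      At 32: go left to 21.
        21 is a leaf — visit 21.
      At 32: no right child.
    At 15: go right to 30.
      Visit 30.
      At 30: no left child.
      At 30: go right to 22.
        22 is a leaf — visit 22.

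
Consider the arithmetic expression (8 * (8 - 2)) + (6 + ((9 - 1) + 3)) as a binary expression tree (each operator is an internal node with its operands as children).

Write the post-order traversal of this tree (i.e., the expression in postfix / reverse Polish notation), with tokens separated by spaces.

8 8 2 - * 6 9 1 - 3 + + +

Post-order on an expression tree gives postfix notation: for each operator, emit left operand, right operand, then the operator.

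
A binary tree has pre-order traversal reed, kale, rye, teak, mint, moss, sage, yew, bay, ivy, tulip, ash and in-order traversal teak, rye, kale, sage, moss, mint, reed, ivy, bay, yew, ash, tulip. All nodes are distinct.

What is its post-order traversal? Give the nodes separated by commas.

The first element of pre-order is the root; it splits in-order into left and right subtrees.
Root reed: left subtree has 6 nodes {teak, rye, kale, sage, moss, mint}, right has 5 {ivy, bay, yew, ash, tulip}.
  Root kale: left subtree has 2 nodes {teak, rye}, right has 3 {sage, moss, mint}.
    Root rye: left subtree has 1 node {teak}, right has 0 { }.
    Root mint: left subtree has 2 nodes {sage, moss}, right has 0 { }.
      Root moss: left subtree has 1 node {sage}, right has 0 { }.
  Root yew: left subtree has 2 nodes {ivy, bay}, right has 2 {ash, tulip}.
    Root bay: left subtree has 1 node {ivy}, right has 0 { }.
    Root tulip: left subtree has 1 node {ash}, right has 0 { }.

teak, rye, sage, moss, mint, kale, ivy, bay, ash, tulip, yew, reed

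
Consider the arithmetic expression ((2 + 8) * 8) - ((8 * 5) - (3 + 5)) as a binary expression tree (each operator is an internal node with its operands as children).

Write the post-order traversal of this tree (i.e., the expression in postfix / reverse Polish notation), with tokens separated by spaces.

2 8 + 8 * 8 5 * 3 5 + - -

Post-order on an expression tree gives postfix notation: for each operator, emit left operand, right operand, then the operator.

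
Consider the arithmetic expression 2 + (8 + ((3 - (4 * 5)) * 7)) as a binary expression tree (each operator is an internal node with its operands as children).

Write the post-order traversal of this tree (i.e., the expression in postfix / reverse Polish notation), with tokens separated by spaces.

Post-order on an expression tree gives postfix notation: for each operator, emit left operand, right operand, then the operator.

2 8 3 4 5 * - 7 * + +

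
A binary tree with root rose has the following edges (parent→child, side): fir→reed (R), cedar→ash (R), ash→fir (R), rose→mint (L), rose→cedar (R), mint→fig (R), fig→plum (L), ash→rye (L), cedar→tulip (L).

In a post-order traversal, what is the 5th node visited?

Post-order visits the left subtree, then the right subtree, then the node.
At rose: go left to mint.
  At mint: no left child.
  At mint: go right to fig.
    At fig: go left to plum.
      plum is a leaf — visit plum.
    At fig: no right child.
    Visit fig.
  Visit mint.
At rose: go right to cedar.
  At cedar: go left to tulip.
    tulip is a leaf — visit tulip.
  At cedar: go right to ash.
    At ash: go left to rye.
      rye is a leaf — visit rye.
    At ash: go right to fir.
      At fir: no left child.
      At fir: go right to reed.
        reed is a leaf — visit reed.
      Visit fir.
    Visit ash.
  Visit cedar.
Visit rose.
Full post-order sequence: plum, fig, mint, tulip, rye, reed, fir, ash, cedar, rose.

rye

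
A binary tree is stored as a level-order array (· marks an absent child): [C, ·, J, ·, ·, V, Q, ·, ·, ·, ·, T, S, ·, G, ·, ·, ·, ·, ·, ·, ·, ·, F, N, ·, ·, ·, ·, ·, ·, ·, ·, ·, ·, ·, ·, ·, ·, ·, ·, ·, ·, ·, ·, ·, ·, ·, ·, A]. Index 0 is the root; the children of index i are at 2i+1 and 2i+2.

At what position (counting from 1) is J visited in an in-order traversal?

8

In-order visits the left subtree, then the node, then the right subtree.
At C: no left child.
Visit C.
At C: go right to J.
  At J: go left to V.
    At V: go left to T.
      At T: go left to F.
        F is a leaf — visit F.
      Visit T.
      At T: go right to N.
        At N: go left to A.
          A is a leaf — visit A.
        Visit N.
        At N: no right child.
    Visit V.
    At V: go right to S.
      S is a leaf — visit S.
  Visit J.
  At J: go right to Q.
    At Q: no left child.
    Visit Q.
    At Q: go right to G.
      G is a leaf — visit G.
Full in-order sequence: C, F, T, A, N, V, S, J, Q, G.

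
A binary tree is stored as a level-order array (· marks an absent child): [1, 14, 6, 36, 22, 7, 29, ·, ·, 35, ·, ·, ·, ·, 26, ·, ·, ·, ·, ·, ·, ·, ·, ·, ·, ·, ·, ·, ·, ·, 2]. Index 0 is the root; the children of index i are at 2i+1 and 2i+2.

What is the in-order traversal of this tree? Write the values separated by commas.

In-order visits the left subtree, then the node, then the right subtree.
At 1: go left to 14.
  At 14: go left to 36.
    36 is a leaf — visit 36.
  Visit 14.
  At 14: go right to 22.
    At 22: go left to 35.
      35 is a leaf — visit 35.
    Visit 22.
    At 22: no right child.
Visit 1.
At 1: go right to 6.
  At 6: go left to 7.
    7 is a leaf — visit 7.
  Visit 6.
  At 6: go right to 29.
    At 29: no left child.
    Visit 29.
    At 29: go right to 26.
      At 26: no left child.
      Visit 26.
      At 26: go right to 2.
        2 is a leaf — visit 2.

36, 14, 35, 22, 1, 7, 6, 29, 26, 2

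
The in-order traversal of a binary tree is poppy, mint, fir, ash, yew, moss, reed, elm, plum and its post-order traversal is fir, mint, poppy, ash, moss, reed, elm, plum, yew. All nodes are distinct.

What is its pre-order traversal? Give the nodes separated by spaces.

The last element of post-order is the root; it splits in-order into left and right subtrees.
Root yew: left subtree has 4 nodes {poppy, mint, fir, ash}, right has 4 {moss, reed, elm, plum}.
  Root ash: left subtree has 3 nodes {poppy, mint, fir}, right has 0 { }.
    Root poppy: left subtree has 0 nodes { }, right has 2 {mint, fir}.
      Root mint: left subtree has 0 nodes { }, right has 1 {fir}.
  Root plum: left subtree has 3 nodes {moss, reed, elm}, right has 0 { }.
    Root elm: left subtree has 2 nodes {moss, reed}, right has 0 { }.
      Root reed: left subtree has 1 node {moss}, right has 0 { }.

yew ash poppy mint fir plum elm reed moss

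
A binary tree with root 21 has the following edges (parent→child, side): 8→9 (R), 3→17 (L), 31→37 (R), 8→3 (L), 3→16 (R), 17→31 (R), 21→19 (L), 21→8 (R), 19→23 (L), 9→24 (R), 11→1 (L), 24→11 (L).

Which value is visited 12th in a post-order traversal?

8

Post-order visits the left subtree, then the right subtree, then the node.
At 21: go left to 19.
  At 19: go left to 23.
    23 is a leaf — visit 23.
  At 19: no right child.
  Visit 19.
At 21: go right to 8.
  At 8: go left to 3.
    At 3: go left to 17.
      At 17: no left child.
      At 17: go right to 31.
        At 31: no left child.
        At 31: go right to 37.
          37 is a leaf — visit 37.
        Visit 31.
      Visit 17.
    At 3: go right to 16.
      16 is a leaf — visit 16.
    Visit 3.
  At 8: go right to 9.
    At 9: no left child.
    At 9: go right to 24.
      At 24: go left to 11.
        At 11: go left to 1.
          1 is a leaf — visit 1.
        At 11: no right child.
        Visit 11.
      At 24: no right child.
      Visit 24.
    Visit 9.
  Visit 8.
Visit 21.
Full post-order sequence: 23, 19, 37, 31, 17, 16, 3, 1, 11, 24, 9, 8, 21.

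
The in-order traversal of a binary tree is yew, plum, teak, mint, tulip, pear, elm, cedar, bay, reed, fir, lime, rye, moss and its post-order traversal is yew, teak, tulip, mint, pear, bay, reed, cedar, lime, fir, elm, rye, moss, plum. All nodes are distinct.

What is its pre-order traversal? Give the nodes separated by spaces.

plum yew moss rye elm pear mint teak tulip fir cedar reed bay lime

The last element of post-order is the root; it splits in-order into left and right subtrees.
Root plum: left subtree has 1 node {yew}, right has 12 {teak, mint, tulip, pear, elm, cedar, bay, reed, fir, lime, rye, moss}.
  Root moss: left subtree has 11 nodes {teak, mint, tulip, pear, elm, cedar, bay, reed, fir, lime, rye}, right has 0 { }.
    Root rye: left subtree has 10 nodes {teak, mint, tulip, pear, elm, cedar, bay, reed, fir, lime}, right has 0 { }.
      Root elm: left subtree has 4 nodes {teak, mint, tulip, pear}, right has 5 {cedar, bay, reed, fir, lime}.
        Root pear: left subtree has 3 nodes {teak, mint, tulip}, right has 0 { }.
          Root mint: left subtree has 1 node {teak}, right has 1 {tulip}.
        Root fir: left subtree has 3 nodes {cedar, bay, reed}, right has 1 {lime}.
          Root cedar: left subtree has 0 nodes { }, right has 2 {bay, reed}.
            Root reed: left subtree has 1 node {bay}, right has 0 { }.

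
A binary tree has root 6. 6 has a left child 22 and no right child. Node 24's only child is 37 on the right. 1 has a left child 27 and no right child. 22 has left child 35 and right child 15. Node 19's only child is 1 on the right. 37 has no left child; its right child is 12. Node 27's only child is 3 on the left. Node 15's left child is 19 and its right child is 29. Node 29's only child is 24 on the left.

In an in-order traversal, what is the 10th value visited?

In-order visits the left subtree, then the node, then the right subtree.
At 6: go left to 22.
  At 22: go left to 35.
    35 is a leaf — visit 35.
  Visit 22.
  At 22: go right to 15.
    At 15: go left to 19.
      At 19: no left child.
      Visit 19.
      At 19: go right to 1.
        At 1: go left to 27.
          At 27: go left to 3.
            3 is a leaf — visit 3.
          Visit 27.
          At 27: no right child.
        Visit 1.
        At 1: no right child.
    Visit 15.
    At 15: go right to 29.
      At 29: go left to 24.
        At 24: no left child.
        Visit 24.
        At 24: go right to 37.
          At 37: no left child.
          Visit 37.
          At 37: go right to 12.
            12 is a leaf — visit 12.
      Visit 29.
      At 29: no right child.
Visit 6.
At 6: no right child.
Full in-order sequence: 35, 22, 19, 3, 27, 1, 15, 24, 37, 12, 29, 6.

12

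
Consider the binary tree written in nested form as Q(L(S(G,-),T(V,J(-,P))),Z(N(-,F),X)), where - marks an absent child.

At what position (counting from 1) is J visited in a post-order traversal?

5

Post-order visits the left subtree, then the right subtree, then the node.
At Q: go left to L.
  At L: go left to S.
    At S: go left to G.
      G is a leaf — visit G.
    At S: no right child.
    Visit S.
  At L: go right to T.
    At T: go left to V.
      V is a leaf — visit V.
    At T: go right to J.
      At J: no left child.
      At J: go right to P.
        P is a leaf — visit P.
      Visit J.
    Visit T.
  Visit L.
At Q: go right to Z.
  At Z: go left to N.
    At N: no left child.
    At N: go right to F.
      F is a leaf — visit F.
    Visit N.
  At Z: go right to X.
    X is a leaf — visit X.
  Visit Z.
Visit Q.
Full post-order sequence: G, S, V, P, J, T, L, F, N, X, Z, Q.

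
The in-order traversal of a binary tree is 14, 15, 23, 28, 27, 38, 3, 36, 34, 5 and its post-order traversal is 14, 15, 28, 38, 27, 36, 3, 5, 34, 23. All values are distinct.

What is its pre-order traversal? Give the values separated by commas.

23, 15, 14, 34, 3, 27, 28, 38, 36, 5

The last element of post-order is the root; it splits in-order into left and right subtrees.
Root 23: left subtree has 2 nodes {14, 15}, right has 7 {28, 27, 38, 3, 36, 34, 5}.
  Root 15: left subtree has 1 node {14}, right has 0 { }.
  Root 34: left subtree has 5 nodes {28, 27, 38, 3, 36}, right has 1 {5}.
    Root 3: left subtree has 3 nodes {28, 27, 38}, right has 1 {36}.
      Root 27: left subtree has 1 node {28}, right has 1 {38}.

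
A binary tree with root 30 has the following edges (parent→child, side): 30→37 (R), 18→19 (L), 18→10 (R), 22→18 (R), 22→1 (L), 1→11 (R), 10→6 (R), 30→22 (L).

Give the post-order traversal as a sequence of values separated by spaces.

11 1 19 6 10 18 22 37 30

Post-order visits the left subtree, then the right subtree, then the node.
At 30: go left to 22.
  At 22: go left to 1.
    At 1: no left child.
    At 1: go right to 11.
      11 is a leaf — visit 11.
    Visit 1.
  At 22: go right to 18.
    At 18: go left to 19.
      19 is a leaf — visit 19.
    At 18: go right to 10.
      At 10: no left child.
      At 10: go right to 6.
        6 is a leaf — visit 6.
      Visit 10.
    Visit 18.
  Visit 22.
At 30: go right to 37.
  37 is a leaf — visit 37.
Visit 30.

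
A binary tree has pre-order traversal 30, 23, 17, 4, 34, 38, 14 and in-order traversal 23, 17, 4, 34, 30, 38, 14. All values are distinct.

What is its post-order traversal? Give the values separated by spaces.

34 4 17 23 14 38 30

The first element of pre-order is the root; it splits in-order into left and right subtrees.
Root 30: left subtree has 4 nodes {23, 17, 4, 34}, right has 2 {38, 14}.
  Root 23: left subtree has 0 nodes { }, right has 3 {17, 4, 34}.
    Root 17: left subtree has 0 nodes { }, right has 2 {4, 34}.
      Root 4: left subtree has 0 nodes { }, right has 1 {34}.
  Root 38: left subtree has 0 nodes { }, right has 1 {14}.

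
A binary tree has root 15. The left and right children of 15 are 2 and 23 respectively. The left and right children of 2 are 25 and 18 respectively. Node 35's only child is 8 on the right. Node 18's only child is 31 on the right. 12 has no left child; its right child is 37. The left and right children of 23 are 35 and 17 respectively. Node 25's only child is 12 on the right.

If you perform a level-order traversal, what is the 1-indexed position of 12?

8

Level-order visits nodes level by level from the root, left to right within each level.
Level 0: 15
Level 1: 2, 23
Level 2: 25, 18, 35, 17
Level 3: 12, 31, 8
Level 4: 37
Full level-order sequence: 15, 2, 23, 25, 18, 35, 17, 12, 31, 8, 37.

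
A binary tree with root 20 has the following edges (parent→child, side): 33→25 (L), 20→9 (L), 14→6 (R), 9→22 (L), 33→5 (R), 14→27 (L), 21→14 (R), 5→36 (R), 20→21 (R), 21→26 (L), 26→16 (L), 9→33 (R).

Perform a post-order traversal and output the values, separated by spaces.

Post-order visits the left subtree, then the right subtree, then the node.
At 20: go left to 9.
  At 9: go left to 22.
    22 is a leaf — visit 22.
  At 9: go right to 33.
    At 33: go left to 25.
      25 is a leaf — visit 25.
    At 33: go right to 5.
      At 5: no left child.
      At 5: go right to 36.
        36 is a leaf — visit 36.
      Visit 5.
    Visit 33.
  Visit 9.
At 20: go right to 21.
  At 21: go left to 26.
    At 26: go left to 16.
      16 is a leaf — visit 16.
    At 26: no right child.
    Visit 26.
  At 21: go right to 14.
    At 14: go left to 27.
      27 is a leaf — visit 27.
    At 14: go right to 6.
      6 is a leaf — visit 6.
    Visit 14.
  Visit 21.
Visit 20.

22 25 36 5 33 9 16 26 27 6 14 21 20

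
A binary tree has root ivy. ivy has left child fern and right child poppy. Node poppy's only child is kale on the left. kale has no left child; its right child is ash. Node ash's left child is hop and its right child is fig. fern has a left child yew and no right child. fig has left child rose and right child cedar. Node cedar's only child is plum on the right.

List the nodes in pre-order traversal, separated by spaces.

ivy fern yew poppy kale ash hop fig rose cedar plum

Pre-order visits the node, then its left subtree, then its right subtree.
Visit ivy.
At ivy: go left to fern.
  Visit fern.
  At fern: go left to yew.
    yew is a leaf — visit yew.
  At fern: no right child.
At ivy: go right to poppy.
  Visit poppy.
  At poppy: go left to kale.
    Visit kale.
    At kale: no left child.
    At kale: go right to ash.
      Visit ash.
      At ash: go left to hop.
        hop is a leaf — visit hop.
      At ash: go right to fig.
        Visit fig.
        At fig: go left to rose.
          rose is a leaf — visit rose.
        At fig: go right to cedar.
          Visit cedar.
          At cedar: no left child.
          At cedar: go right to plum.
            plum is a leaf — visit plum.
  At poppy: no right child.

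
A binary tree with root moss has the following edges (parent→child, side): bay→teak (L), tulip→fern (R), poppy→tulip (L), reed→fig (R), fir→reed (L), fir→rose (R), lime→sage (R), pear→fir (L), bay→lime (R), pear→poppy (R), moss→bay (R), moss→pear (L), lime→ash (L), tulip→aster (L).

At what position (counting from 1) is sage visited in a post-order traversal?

Post-order visits the left subtree, then the right subtree, then the node.
At moss: go left to pear.
  At pear: go left to fir.
    At fir: go left to reed.
      At reed: no left child.
      At reed: go right to fig.
        fig is a leaf — visit fig.
      Visit reed.
    At fir: go right to rose.
      rose is a leaf — visit rose.
    Visit fir.
  At pear: go right to poppy.
    At poppy: go left to tulip.
      At tulip: go left to aster.
        aster is a leaf — visit aster.
      At tulip: go right to fern.
        fern is a leaf — visit fern.
      Visit tulip.
    At poppy: no right child.
    Visit poppy.
  Visit pear.
At moss: go right to bay.
  At bay: go left to teak.
    teak is a leaf — visit teak.
  At bay: go right to lime.
    At lime: go left to ash.
      ash is a leaf — visit ash.
    At lime: go right to sage.
      sage is a leaf — visit sage.
    Visit lime.
  Visit bay.
Visit moss.
Full post-order sequence: fig, reed, rose, fir, aster, fern, tulip, poppy, pear, teak, ash, sage, lime, bay, moss.

12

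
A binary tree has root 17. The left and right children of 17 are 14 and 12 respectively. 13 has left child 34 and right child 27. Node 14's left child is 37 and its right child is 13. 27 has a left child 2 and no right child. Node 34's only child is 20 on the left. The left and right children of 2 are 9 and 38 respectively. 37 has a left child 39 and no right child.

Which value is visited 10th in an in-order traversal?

27

In-order visits the left subtree, then the node, then the right subtree.
At 17: go left to 14.
  At 14: go left to 37.
    At 37: go left to 39.
      39 is a leaf — visit 39.
    Visit 37.
    At 37: no right child.
  Visit 14.
  At 14: go right to 13.
    At 13: go left to 34.
      At 34: go left to 20.
        20 is a leaf — visit 20.
      Visit 34.
      At 34: no right child.
    Visit 13.
    At 13: go right to 27.
      At 27: go left to 2.
        At 2: go left to 9.
          9 is a leaf — visit 9.
        Visit 2.
        At 2: go right to 38.
          38 is a leaf — visit 38.
      Visit 27.
      At 27: no right child.
Visit 17.
At 17: go right to 12.
  12 is a leaf — visit 12.
Full in-order sequence: 39, 37, 14, 20, 34, 13, 9, 2, 38, 27, 17, 12.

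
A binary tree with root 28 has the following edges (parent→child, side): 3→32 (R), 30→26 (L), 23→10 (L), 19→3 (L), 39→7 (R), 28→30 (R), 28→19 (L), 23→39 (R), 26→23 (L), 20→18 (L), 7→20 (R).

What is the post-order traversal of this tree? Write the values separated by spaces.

32 3 19 10 18 20 7 39 23 26 30 28

Post-order visits the left subtree, then the right subtree, then the node.
At 28: go left to 19.
  At 19: go left to 3.
    At 3: no left child.
    At 3: go right to 32.
      32 is a leaf — visit 32.
    Visit 3.
  At 19: no right child.
  Visit 19.
At 28: go right to 30.
  At 30: go left to 26.
    At 26: go left to 23.
      At 23: go left to 10.
        10 is a leaf — visit 10.
      At 23: go right to 39.
        At 39: no left child.
        At 39: go right to 7.
          At 7: no left child.
          At 7: go right to 20.
            At 20: go left to 18.
              18 is a leaf — visit 18.
            At 20: no right child.
            Visit 20.
          Visit 7.
        Visit 39.
      Visit 23.
    At 26: no right child.
    Visit 26.
  At 30: no right child.
  Visit 30.
Visit 28.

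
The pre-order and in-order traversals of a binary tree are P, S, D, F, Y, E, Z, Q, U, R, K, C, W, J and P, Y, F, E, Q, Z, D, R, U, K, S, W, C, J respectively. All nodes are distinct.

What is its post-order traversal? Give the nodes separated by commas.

The first element of pre-order is the root; it splits in-order into left and right subtrees.
Root P: left subtree has 0 nodes { }, right has 13 {Y, F, E, Q, Z, D, R, U, K, S, W, C, J}.
  Root S: left subtree has 9 nodes {Y, F, E, Q, Z, D, R, U, K}, right has 3 {W, C, J}.
    Root D: left subtree has 5 nodes {Y, F, E, Q, Z}, right has 3 {R, U, K}.
      Root F: left subtree has 1 node {Y}, right has 3 {E, Q, Z}.
        Root E: left subtree has 0 nodes { }, right has 2 {Q, Z}.
          Root Z: left subtree has 1 node {Q}, right has 0 { }.
      Root U: left subtree has 1 node {R}, right has 1 {K}.
    Root C: left subtree has 1 node {W}, right has 1 {J}.

Y, Q, Z, E, F, R, K, U, D, W, J, C, S, P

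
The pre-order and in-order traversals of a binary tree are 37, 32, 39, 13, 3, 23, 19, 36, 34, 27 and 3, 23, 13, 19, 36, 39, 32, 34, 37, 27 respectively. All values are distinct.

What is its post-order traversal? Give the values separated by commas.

23, 3, 36, 19, 13, 39, 34, 32, 27, 37

The first element of pre-order is the root; it splits in-order into left and right subtrees.
Root 37: left subtree has 8 nodes {3, 23, 13, 19, 36, 39, 32, 34}, right has 1 {27}.
  Root 32: left subtree has 6 nodes {3, 23, 13, 19, 36, 39}, right has 1 {34}.
    Root 39: left subtree has 5 nodes {3, 23, 13, 19, 36}, right has 0 { }.
      Root 13: left subtree has 2 nodes {3, 23}, right has 2 {19, 36}.
        Root 3: left subtree has 0 nodes { }, right has 1 {23}.
        Root 19: left subtree has 0 nodes { }, right has 1 {36}.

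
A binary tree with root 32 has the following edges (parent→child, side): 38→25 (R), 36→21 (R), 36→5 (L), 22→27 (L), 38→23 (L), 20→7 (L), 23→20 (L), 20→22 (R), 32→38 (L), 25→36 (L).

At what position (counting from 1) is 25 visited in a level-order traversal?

4

Level-order visits nodes level by level from the root, left to right within each level.
Level 0: 32
Level 1: 38
Level 2: 23, 25
Level 3: 20, 36
Level 4: 7, 22, 5, 21
Level 5: 27
Full level-order sequence: 32, 38, 23, 25, 20, 36, 7, 22, 5, 21, 27.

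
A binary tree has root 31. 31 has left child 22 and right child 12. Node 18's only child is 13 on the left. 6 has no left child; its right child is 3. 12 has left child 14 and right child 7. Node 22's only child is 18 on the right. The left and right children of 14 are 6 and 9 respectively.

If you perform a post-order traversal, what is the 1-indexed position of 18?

Post-order visits the left subtree, then the right subtree, then the node.
At 31: go left to 22.
  At 22: no left child.
  At 22: go right to 18.
    At 18: go left to 13.
      13 is a leaf — visit 13.
    At 18: no right child.
    Visit 18.
  Visit 22.
At 31: go right to 12.
  At 12: go left to 14.
    At 14: go left to 6.
      At 6: no left child.
      At 6: go right to 3.
        3 is a leaf — visit 3.
      Visit 6.
    At 14: go right to 9.
      9 is a leaf — visit 9.
    Visit 14.
  At 12: go right to 7.
    7 is a leaf — visit 7.
  Visit 12.
Visit 31.
Full post-order sequence: 13, 18, 22, 3, 6, 9, 14, 7, 12, 31.

2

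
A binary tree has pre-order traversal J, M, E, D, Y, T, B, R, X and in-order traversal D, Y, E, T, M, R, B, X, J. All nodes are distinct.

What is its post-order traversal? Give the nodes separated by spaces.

The first element of pre-order is the root; it splits in-order into left and right subtrees.
Root J: left subtree has 8 nodes {D, Y, E, T, M, R, B, X}, right has 0 { }.
  Root M: left subtree has 4 nodes {D, Y, E, T}, right has 3 {R, B, X}.
    Root E: left subtree has 2 nodes {D, Y}, right has 1 {T}.
      Root D: left subtree has 0 nodes { }, right has 1 {Y}.
    Root B: left subtree has 1 node {R}, right has 1 {X}.

Y D T E R X B M J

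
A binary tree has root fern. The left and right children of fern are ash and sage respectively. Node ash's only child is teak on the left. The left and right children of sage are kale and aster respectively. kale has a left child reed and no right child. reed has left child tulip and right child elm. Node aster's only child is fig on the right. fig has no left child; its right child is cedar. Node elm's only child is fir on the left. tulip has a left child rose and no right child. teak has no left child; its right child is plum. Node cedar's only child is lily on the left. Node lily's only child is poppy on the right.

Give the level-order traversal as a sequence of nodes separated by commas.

fern, ash, sage, teak, kale, aster, plum, reed, fig, tulip, elm, cedar, rose, fir, lily, poppy

Level-order visits nodes level by level from the root, left to right within each level.
Level 0: fern
Level 1: ash, sage
Level 2: teak, kale, aster
Level 3: plum, reed, fig
Level 4: tulip, elm, cedar
Level 5: rose, fir, lily
Level 6: poppy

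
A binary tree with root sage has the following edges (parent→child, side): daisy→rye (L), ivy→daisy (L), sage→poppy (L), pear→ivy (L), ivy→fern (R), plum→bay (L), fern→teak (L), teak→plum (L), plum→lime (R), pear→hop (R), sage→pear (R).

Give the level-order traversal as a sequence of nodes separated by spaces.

sage poppy pear ivy hop daisy fern rye teak plum bay lime

Level-order visits nodes level by level from the root, left to right within each level.
Level 0: sage
Level 1: poppy, pear
Level 2: ivy, hop
Level 3: daisy, fern
Level 4: rye, teak
Level 5: plum
Level 6: bay, lime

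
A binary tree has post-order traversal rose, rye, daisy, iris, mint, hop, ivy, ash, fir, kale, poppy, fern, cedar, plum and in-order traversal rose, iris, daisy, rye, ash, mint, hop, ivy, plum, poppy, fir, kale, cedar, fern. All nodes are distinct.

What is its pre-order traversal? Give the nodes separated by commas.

plum, ash, iris, rose, daisy, rye, ivy, hop, mint, cedar, poppy, kale, fir, fern

The last element of post-order is the root; it splits in-order into left and right subtrees.
Root plum: left subtree has 8 nodes {rose, iris, daisy, rye, ash, mint, hop, ivy}, right has 5 {poppy, fir, kale, cedar, fern}.
  Root ash: left subtree has 4 nodes {rose, iris, daisy, rye}, right has 3 {mint, hop, ivy}.
    Root iris: left subtree has 1 node {rose}, right has 2 {daisy, rye}.
      Root daisy: left subtree has 0 nodes { }, right has 1 {rye}.
    Root ivy: left subtree has 2 nodes {mint, hop}, right has 0 { }.
      Root hop: left subtree has 1 node {mint}, right has 0 { }.
  Root cedar: left subtree has 3 nodes {poppy, fir, kale}, right has 1 {fern}.
    Root poppy: left subtree has 0 nodes { }, right has 2 {fir, kale}.
      Root kale: left subtree has 1 node {fir}, right has 0 { }.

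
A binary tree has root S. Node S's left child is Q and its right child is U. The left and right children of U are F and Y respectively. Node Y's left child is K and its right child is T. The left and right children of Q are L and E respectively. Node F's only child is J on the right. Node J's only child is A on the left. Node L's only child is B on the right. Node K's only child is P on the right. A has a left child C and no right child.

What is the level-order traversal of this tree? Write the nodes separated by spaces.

Level-order visits nodes level by level from the root, left to right within each level.
Level 0: S
Level 1: Q, U
Level 2: L, E, F, Y
Level 3: B, J, K, T
Level 4: A, P
Level 5: C

S Q U L E F Y B J K T A P C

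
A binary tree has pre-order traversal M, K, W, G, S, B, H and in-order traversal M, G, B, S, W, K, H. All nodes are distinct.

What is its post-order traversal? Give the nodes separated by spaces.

The first element of pre-order is the root; it splits in-order into left and right subtrees.
Root M: left subtree has 0 nodes { }, right has 6 {G, B, S, W, K, H}.
  Root K: left subtree has 4 nodes {G, B, S, W}, right has 1 {H}.
    Root W: left subtree has 3 nodes {G, B, S}, right has 0 { }.
      Root G: left subtree has 0 nodes { }, right has 2 {B, S}.
        Root S: left subtree has 1 node {B}, right has 0 { }.

B S G W H K M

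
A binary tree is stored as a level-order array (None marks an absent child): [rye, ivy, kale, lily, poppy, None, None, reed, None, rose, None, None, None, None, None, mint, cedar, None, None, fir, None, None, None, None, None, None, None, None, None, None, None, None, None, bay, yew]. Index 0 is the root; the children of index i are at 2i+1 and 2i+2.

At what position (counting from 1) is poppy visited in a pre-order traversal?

Pre-order visits the node, then its left subtree, then its right subtree.
Visit rye.
At rye: go left to ivy.
  Visit ivy.
  At ivy: go left to lily.
    Visit lily.
    At lily: go left to reed.
      Visit reed.
      At reed: go left to mint.
        mint is a leaf — visit mint.
      At reed: go right to cedar.
        Visit cedar.
        At cedar: go left to bay.
          bay is a leaf — visit bay.
        At cedar: go right to yew.
          yew is a leaf — visit yew.
    At lily: no right child.
  At ivy: go right to poppy.
    Visit poppy.
    At poppy: go left to rose.
      Visit rose.
      At rose: go left to fir.
        fir is a leaf — visit fir.
      At rose: no right child.
    At poppy: no right child.
At rye: go right to kale.
  kale is a leaf — visit kale.
Full pre-order sequence: rye, ivy, lily, reed, mint, cedar, bay, yew, poppy, rose, fir, kale.

9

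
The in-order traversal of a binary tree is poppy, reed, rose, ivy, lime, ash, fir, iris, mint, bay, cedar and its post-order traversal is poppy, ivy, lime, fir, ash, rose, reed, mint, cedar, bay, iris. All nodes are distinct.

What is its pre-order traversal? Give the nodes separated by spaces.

The last element of post-order is the root; it splits in-order into left and right subtrees.
Root iris: left subtree has 7 nodes {poppy, reed, rose, ivy, lime, ash, fir}, right has 3 {mint, bay, cedar}.
  Root reed: left subtree has 1 node {poppy}, right has 5 {rose, ivy, lime, ash, fir}.
    Root rose: left subtree has 0 nodes { }, right has 4 {ivy, lime, ash, fir}.
      Root ash: left subtree has 2 nodes {ivy, lime}, right has 1 {fir}.
        Root lime: left subtree has 1 node {ivy}, right has 0 { }.
  Root bay: left subtree has 1 node {mint}, right has 1 {cedar}.

iris reed poppy rose ash lime ivy fir bay mint cedar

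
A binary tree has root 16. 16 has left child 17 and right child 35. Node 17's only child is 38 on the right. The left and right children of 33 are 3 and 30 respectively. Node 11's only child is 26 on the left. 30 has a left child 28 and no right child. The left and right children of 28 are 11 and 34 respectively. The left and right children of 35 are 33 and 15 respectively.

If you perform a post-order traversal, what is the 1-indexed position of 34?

6

Post-order visits the left subtree, then the right subtree, then the node.
At 16: go left to 17.
  At 17: no left child.
  At 17: go right to 38.
    38 is a leaf — visit 38.
  Visit 17.
At 16: go right to 35.
  At 35: go left to 33.
    At 33: go left to 3.
      3 is a leaf — visit 3.
    At 33: go right to 30.
      At 30: go left to 28.
        At 28: go left to 11.
          At 11: go left to 26.
            26 is a leaf — visit 26.
          At 11: no right child.
          Visit 11.
        At 28: go right to 34.
          34 is a leaf — visit 34.
        Visit 28.
      At 30: no right child.
      Visit 30.
    Visit 33.
  At 35: go right to 15.
    15 is a leaf — visit 15.
  Visit 35.
Visit 16.
Full post-order sequence: 38, 17, 3, 26, 11, 34, 28, 30, 33, 15, 35, 16.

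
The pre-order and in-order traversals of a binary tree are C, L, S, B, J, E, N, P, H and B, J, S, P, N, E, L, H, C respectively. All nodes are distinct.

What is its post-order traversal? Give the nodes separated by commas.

J, B, P, N, E, S, H, L, C

The first element of pre-order is the root; it splits in-order into left and right subtrees.
Root C: left subtree has 8 nodes {B, J, S, P, N, E, L, H}, right has 0 { }.
  Root L: left subtree has 6 nodes {B, J, S, P, N, E}, right has 1 {H}.
    Root S: left subtree has 2 nodes {B, J}, right has 3 {P, N, E}.
      Root B: left subtree has 0 nodes { }, right has 1 {J}.
      Root E: left subtree has 2 nodes {P, N}, right has 0 { }.
        Root N: left subtree has 1 node {P}, right has 0 { }.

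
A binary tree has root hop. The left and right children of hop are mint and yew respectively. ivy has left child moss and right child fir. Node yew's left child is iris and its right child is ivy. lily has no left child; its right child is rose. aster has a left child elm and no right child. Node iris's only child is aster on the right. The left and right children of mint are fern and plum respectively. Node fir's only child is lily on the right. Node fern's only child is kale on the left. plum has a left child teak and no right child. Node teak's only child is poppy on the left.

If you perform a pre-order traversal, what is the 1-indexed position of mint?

Pre-order visits the node, then its left subtree, then its right subtree.
Visit hop.
At hop: go left to mint.
  Visit mint.
  At mint: go left to fern.
    Visit fern.
    At fern: go left to kale.
      kale is a leaf — visit kale.
    At fern: no right child.
  At mint: go right to plum.
    Visit plum.
    At plum: go left to teak.
      Visit teak.
      At teak: go left to poppy.
        poppy is a leaf — visit poppy.
      At teak: no right child.
    At plum: no right child.
At hop: go right to yew.
  Visit yew.
  At yew: go left to iris.
    Visit iris.
    At iris: no left child.
    At iris: go right to aster.
      Visit aster.
      At aster: go left to elm.
        elm is a leaf — visit elm.
      At aster: no right child.
  At yew: go right to ivy.
    Visit ivy.
    At ivy: go left to moss.
      moss is a leaf — visit moss.
    At ivy: go right to fir.
      Visit fir.
      At fir: no left child.
      At fir: go right to lily.
        Visit lily.
        At lily: no left child.
        At lily: go right to rose.
          rose is a leaf — visit rose.
Full pre-order sequence: hop, mint, fern, kale, plum, teak, poppy, yew, iris, aster, elm, ivy, moss, fir, lily, rose.

2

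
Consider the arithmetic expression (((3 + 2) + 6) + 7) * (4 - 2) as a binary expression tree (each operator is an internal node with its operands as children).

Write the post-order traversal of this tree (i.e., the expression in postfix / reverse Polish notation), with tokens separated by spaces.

3 2 + 6 + 7 + 4 2 - *

Post-order on an expression tree gives postfix notation: for each operator, emit left operand, right operand, then the operator.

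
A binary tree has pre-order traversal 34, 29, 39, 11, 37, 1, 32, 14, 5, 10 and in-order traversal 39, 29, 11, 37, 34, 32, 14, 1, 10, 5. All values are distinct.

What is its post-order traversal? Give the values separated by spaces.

39 37 11 29 14 32 10 5 1 34

The first element of pre-order is the root; it splits in-order into left and right subtrees.
Root 34: left subtree has 4 nodes {39, 29, 11, 37}, right has 5 {32, 14, 1, 10, 5}.
  Root 29: left subtree has 1 node {39}, right has 2 {11, 37}.
    Root 11: left subtree has 0 nodes { }, right has 1 {37}.
  Root 1: left subtree has 2 nodes {32, 14}, right has 2 {10, 5}.
    Root 32: left subtree has 0 nodes { }, right has 1 {14}.
    Root 5: left subtree has 1 node {10}, right has 0 { }.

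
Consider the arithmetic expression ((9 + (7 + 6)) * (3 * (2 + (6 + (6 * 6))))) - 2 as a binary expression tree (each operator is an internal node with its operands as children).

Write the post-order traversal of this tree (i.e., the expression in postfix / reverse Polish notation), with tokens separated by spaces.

Post-order on an expression tree gives postfix notation: for each operator, emit left operand, right operand, then the operator.

9 7 6 + + 3 2 6 6 6 * + + * * 2 -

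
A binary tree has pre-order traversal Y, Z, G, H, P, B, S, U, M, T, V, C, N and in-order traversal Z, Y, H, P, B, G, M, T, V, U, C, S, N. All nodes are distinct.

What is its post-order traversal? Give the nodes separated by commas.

The first element of pre-order is the root; it splits in-order into left and right subtrees.
Root Y: left subtree has 1 node {Z}, right has 11 {H, P, B, G, M, T, V, U, C, S, N}.
  Root G: left subtree has 3 nodes {H, P, B}, right has 7 {M, T, V, U, C, S, N}.
    Root H: left subtree has 0 nodes { }, right has 2 {P, B}.
      Root P: left subtree has 0 nodes { }, right has 1 {B}.
    Root S: left subtree has 5 nodes {M, T, V, U, C}, right has 1 {N}.
      Root U: left subtree has 3 nodes {M, T, V}, right has 1 {C}.
        Root M: left subtree has 0 nodes { }, right has 2 {T, V}.
          Root T: left subtree has 0 nodes { }, right has 1 {V}.

Z, B, P, H, V, T, M, C, U, N, S, G, Y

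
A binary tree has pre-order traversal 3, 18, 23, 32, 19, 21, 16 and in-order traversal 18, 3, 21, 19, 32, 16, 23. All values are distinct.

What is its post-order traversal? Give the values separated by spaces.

18 21 19 16 32 23 3

The first element of pre-order is the root; it splits in-order into left and right subtrees.
Root 3: left subtree has 1 node {18}, right has 5 {21, 19, 32, 16, 23}.
  Root 23: left subtree has 4 nodes {21, 19, 32, 16}, right has 0 { }.
    Root 32: left subtree has 2 nodes {21, 19}, right has 1 {16}.
      Root 19: left subtree has 1 node {21}, right has 0 { }.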